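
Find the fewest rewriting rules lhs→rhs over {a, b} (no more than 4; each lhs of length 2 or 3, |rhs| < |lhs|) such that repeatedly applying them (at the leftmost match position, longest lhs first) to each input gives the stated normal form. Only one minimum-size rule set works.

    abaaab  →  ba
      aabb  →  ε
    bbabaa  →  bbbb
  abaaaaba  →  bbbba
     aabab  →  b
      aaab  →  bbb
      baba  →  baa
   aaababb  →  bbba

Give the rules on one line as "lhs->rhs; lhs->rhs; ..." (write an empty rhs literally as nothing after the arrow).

aaa->bb; ab->; aba->b; bab->ba

  | abaaab => baab => ba
  | aabb => ab => ε
  | bbabaa => bbaaa => bbbb
  | abaaaaba => baaaba => bbbba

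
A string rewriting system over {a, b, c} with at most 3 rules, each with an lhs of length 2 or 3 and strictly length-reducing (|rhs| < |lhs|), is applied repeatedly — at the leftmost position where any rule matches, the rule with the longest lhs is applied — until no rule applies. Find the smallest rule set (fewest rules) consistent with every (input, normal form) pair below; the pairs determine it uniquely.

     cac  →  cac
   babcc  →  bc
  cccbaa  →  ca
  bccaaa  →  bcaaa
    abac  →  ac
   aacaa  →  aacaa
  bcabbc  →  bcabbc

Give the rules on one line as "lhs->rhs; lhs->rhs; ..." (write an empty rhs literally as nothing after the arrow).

  | cac
  | babcc => bcc => bc
  | cccbaa => ccbaa => cbaa => ca
  | bccaaa => bcaaa

ba->; cc->c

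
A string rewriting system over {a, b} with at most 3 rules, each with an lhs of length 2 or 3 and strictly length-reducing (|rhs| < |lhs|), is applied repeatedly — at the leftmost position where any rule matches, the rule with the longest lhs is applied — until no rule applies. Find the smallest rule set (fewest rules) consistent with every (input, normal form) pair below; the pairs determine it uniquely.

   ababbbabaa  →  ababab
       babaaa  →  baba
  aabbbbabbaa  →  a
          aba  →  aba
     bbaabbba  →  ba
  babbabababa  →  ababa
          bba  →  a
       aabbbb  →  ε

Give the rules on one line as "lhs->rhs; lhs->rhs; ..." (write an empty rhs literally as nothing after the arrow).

aa->; bb->

  | ababbbabaa => abababaa => ababab
  | babaaa => baba
  | aabbbbabbaa => bbbbabbaa => bbabbaa => abbaa => aaa => a
  | aba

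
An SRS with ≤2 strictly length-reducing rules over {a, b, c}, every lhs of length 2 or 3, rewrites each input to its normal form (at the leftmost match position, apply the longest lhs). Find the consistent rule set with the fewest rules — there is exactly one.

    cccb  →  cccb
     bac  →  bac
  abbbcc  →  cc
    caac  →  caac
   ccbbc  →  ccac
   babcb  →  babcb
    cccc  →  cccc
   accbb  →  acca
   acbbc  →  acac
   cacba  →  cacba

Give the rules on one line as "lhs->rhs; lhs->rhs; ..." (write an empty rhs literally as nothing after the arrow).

aab->; bb->a

  | cccb
  | bac
  | abbbcc => aabcc => cc
  | caac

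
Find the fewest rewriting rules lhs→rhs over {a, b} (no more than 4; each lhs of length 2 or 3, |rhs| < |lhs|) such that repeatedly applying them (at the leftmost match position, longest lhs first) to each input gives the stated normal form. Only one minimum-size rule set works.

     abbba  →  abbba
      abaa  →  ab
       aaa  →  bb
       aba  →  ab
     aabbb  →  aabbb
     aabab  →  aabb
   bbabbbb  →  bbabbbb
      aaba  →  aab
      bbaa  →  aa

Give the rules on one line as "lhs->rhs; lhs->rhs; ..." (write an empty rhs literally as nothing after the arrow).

aaa->bb; aba->ab; baa->aa

  | abbba
  | abaa => aba => ab
  | aaa => bb
  | aba => ab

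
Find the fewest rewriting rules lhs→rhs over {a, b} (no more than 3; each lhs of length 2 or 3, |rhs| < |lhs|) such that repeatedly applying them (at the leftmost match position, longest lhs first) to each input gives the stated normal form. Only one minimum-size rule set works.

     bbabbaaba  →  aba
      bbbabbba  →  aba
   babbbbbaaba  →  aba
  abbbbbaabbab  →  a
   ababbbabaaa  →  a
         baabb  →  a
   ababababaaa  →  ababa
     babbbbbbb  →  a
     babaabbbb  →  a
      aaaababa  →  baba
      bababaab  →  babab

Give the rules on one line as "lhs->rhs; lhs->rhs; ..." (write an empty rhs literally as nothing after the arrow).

  | bbabbaaba => aabbaaba => bbbaaba => abaaba => aba
  | bbbabbba => ababbba => abaaba => aba
  | babbbbbaaba => baabbbaaba => bbbaaba => abaaba => aba
  | abbbbbaabbab => aabbbaabbab => bbbbaabbab => abbaabbab => aaaabbab => baabbab => bbab => aab => bb => a

aa->b; baa->; bb->a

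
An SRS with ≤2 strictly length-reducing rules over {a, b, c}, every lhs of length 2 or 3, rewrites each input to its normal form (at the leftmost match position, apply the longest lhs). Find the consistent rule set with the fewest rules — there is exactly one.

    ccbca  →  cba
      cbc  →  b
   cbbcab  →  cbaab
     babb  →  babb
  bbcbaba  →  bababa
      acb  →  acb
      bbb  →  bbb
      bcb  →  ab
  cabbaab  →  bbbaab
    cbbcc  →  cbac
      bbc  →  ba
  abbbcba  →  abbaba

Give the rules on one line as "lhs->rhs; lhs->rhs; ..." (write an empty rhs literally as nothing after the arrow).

bc->a; ca->b

  | ccbca => ccaa => cba
  | cbc => ca => b
  | cbbcab => cbaab
  | babb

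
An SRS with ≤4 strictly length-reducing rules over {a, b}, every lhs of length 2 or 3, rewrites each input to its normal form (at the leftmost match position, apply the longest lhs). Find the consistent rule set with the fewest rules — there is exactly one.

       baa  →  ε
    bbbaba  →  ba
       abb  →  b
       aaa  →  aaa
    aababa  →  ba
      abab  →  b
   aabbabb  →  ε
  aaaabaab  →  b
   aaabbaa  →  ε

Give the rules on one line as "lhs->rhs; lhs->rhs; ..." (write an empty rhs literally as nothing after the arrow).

  | baa => ε
  | bbbaba => aba => ba
  | abb => bb => b
  | aaa

ab->b; baa->; bb->b; bbb->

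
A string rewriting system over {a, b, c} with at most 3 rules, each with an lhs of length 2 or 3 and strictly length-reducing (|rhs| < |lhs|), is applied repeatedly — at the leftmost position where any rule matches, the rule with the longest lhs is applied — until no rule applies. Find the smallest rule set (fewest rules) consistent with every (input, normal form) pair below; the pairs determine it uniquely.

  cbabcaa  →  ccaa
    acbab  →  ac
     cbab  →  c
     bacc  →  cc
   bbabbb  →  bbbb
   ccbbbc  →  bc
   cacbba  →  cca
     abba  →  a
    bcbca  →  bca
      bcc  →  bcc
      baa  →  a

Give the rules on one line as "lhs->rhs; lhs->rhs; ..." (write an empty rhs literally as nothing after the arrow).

ab->c; ba->; cb->

  | cbabcaa => abcaa => ccaa
  | acbab => aab => ac
  | cbab => ab => c
  | bacc => cc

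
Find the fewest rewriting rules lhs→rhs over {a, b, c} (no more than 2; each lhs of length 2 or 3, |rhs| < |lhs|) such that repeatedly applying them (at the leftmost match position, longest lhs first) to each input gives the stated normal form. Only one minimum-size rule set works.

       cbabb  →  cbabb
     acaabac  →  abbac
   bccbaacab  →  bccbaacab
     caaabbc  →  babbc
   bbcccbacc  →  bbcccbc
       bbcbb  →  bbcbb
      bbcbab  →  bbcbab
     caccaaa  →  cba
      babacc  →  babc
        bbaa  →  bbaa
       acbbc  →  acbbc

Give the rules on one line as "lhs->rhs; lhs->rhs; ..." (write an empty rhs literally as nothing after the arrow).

acc->c; caa->b

  | cbabb
  | acaabac => abbac
  | bccbaacab
  | caaabbc => babbc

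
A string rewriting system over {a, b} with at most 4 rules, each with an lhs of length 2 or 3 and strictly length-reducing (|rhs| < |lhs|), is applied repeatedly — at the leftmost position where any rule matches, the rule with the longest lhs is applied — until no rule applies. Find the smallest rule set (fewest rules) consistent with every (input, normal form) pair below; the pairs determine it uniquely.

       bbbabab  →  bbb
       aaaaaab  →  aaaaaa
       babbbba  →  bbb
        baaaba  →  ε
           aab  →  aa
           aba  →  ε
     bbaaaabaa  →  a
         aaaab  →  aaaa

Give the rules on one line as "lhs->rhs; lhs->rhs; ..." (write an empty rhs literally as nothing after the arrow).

ab->a; aba->ba; ba->

  | bbbabab => bbbab => bbb
  | aaaaaab => aaaaaa
  | babbbba => bbbba => bbb
  | baaaba => aaba => aba => ba => ε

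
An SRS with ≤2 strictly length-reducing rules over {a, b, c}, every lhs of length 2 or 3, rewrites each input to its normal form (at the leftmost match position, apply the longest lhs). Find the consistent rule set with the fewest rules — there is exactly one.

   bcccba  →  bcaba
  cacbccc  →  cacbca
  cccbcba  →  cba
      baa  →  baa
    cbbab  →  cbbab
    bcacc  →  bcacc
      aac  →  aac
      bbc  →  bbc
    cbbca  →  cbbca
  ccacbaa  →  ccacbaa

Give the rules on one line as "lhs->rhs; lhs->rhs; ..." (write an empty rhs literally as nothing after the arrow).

  | bcccba => bcaba
  | cacbccc => cacbca
  | cccbcba => cabcba => cba
  | baa

abc->; ccc->ca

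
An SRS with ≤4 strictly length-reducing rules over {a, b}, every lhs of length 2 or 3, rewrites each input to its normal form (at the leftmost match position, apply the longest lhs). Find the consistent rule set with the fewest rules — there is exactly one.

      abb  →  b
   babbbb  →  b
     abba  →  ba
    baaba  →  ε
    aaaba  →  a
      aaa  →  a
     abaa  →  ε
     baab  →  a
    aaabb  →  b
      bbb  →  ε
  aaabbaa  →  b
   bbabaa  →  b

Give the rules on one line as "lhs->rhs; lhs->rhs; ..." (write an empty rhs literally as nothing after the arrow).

aa->; ab->; bb->a

  | abb => b
  | babbbb => bbbb => abb => b
  | abba => ba
  | baaba => bba => aa => ε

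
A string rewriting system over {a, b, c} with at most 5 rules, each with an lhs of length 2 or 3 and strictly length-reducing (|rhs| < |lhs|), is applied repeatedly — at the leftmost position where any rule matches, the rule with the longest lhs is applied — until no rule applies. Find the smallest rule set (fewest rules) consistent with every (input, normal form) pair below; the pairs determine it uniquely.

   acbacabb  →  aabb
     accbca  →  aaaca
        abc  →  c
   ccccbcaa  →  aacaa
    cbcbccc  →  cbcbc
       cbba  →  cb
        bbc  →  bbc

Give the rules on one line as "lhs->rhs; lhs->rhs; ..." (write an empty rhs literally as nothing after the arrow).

  | acbacabb => accabb => aabb
  | accbca => aaaca
  | abc => c
  | ccccbcaa => ccbcaa => aacaa

abc->c; ba->; cc->; ccb->aa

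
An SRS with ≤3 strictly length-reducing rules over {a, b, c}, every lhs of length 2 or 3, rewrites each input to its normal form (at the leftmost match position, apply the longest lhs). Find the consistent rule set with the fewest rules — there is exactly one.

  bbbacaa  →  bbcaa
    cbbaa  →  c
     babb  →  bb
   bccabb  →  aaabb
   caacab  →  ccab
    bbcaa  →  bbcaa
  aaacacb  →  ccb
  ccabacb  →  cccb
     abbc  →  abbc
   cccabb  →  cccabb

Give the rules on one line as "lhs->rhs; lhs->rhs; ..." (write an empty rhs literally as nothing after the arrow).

  | bbbacaa => bbcaa
  | cbbaa => cba => c
  | babb => bb
  | bccabb => aaabb

ac->c; ba->; bcc->aa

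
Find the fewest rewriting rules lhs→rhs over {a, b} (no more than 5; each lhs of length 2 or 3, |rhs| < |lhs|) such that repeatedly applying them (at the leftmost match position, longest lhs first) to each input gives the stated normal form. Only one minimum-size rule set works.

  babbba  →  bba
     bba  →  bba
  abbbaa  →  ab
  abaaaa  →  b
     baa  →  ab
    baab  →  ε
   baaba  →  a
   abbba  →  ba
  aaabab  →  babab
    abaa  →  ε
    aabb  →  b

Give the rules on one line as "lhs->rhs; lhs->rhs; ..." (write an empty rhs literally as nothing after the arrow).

  | babbba => bba
  | bba
  | abbbaa => baa => ab
  | abaaaa => aabaa => aa => b

aa->b; aab->; abb->; baa->ab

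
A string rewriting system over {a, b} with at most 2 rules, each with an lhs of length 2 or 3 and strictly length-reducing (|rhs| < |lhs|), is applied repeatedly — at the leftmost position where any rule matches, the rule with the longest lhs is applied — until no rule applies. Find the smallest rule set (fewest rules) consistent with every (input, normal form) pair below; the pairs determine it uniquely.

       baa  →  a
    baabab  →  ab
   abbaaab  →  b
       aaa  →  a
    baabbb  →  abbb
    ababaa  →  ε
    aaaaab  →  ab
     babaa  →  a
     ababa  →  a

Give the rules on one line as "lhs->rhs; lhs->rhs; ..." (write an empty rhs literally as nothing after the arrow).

aa->; ba->

  | baa => a
  | baabab => abab => ab
  | abbaaab => abaab => aab => b
  | aaa => a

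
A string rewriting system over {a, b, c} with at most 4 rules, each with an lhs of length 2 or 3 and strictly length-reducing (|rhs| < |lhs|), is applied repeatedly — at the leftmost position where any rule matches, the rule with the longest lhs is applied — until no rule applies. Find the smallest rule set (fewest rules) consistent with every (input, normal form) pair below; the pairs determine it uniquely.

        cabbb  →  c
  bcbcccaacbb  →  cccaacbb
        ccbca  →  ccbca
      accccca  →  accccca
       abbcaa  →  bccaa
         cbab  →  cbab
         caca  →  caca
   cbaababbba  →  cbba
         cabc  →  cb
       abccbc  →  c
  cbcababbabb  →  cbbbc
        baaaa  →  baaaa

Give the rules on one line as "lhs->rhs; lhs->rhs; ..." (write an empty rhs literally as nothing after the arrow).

aba->b; abb->bc; abc->b; bcb->

  | cabbb => cbcb => c
  | bcbcccaacbb => cccaacbb
  | ccbca
  | accccca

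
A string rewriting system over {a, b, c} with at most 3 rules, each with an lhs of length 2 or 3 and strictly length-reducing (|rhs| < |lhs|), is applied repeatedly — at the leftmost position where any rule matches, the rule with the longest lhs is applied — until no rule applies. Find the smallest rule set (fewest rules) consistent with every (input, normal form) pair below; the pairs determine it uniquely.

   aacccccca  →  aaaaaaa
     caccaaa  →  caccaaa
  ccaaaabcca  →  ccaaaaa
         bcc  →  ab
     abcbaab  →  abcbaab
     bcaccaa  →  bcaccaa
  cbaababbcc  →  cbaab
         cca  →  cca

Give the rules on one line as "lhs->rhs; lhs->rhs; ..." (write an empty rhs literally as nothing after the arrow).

  | aacccccca => aaaaccca => aaaaaaa
  | caccaaa
  | ccaaaabcca => ccaaaaaba => ccaaaaa
  | bcc => ab

aba->a; bcc->ab; ccc->aa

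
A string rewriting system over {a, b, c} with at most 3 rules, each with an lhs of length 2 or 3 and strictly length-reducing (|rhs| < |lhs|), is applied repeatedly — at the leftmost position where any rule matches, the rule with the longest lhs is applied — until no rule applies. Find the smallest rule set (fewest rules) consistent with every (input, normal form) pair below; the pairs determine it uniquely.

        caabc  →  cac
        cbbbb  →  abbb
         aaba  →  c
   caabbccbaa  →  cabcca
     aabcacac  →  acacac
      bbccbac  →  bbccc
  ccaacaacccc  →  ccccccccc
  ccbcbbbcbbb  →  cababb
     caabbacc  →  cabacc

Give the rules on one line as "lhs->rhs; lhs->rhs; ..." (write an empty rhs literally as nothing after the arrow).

aa->c; cb->a

  | caabc => ccbc => cac
  | cbbbb => abbb
  | aaba => cba => aa => c
  | caabbccbaa => ccbbccbaa => cabccbaa => cabcaaa => cabcca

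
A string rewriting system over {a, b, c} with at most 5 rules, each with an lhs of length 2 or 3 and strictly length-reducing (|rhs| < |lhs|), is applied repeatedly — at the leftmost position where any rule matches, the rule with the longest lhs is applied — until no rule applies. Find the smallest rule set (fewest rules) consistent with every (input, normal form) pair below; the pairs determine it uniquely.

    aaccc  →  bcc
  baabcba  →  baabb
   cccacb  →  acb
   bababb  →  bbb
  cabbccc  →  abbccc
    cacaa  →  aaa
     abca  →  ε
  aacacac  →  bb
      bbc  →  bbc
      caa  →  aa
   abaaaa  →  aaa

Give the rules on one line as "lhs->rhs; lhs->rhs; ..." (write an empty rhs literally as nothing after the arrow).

  | aaccc => bcc
  | baabcba => baabb
  | cccacb => ccacb => cacb => acb
  | bababb => bbb

aac->b; aba->; ca->a; cba->b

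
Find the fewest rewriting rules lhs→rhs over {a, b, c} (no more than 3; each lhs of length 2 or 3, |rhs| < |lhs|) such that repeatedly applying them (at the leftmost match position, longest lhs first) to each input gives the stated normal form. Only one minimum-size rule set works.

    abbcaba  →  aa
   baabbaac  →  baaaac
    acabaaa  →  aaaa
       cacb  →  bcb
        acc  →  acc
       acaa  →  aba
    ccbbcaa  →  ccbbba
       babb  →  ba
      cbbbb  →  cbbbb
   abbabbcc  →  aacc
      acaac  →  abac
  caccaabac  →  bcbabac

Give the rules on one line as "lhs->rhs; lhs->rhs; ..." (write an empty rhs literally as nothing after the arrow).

abb->a; ca->b

  | abbcaba => acaba => abba => aa
  | baabbaac => baaaac
  | acabaaa => abbaaa => aaaa
  | cacb => bcb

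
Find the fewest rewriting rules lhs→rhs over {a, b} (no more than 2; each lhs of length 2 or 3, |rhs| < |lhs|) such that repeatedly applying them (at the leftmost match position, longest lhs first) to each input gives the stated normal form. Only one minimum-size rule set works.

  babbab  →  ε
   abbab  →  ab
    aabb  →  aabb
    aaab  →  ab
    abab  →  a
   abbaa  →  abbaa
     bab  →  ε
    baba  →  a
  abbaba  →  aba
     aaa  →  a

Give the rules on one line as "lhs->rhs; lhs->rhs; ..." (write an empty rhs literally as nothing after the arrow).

aaa->a; bab->

  | babbab => bab => ε
  | abbab => ab
  | aabb
  | aaab => ab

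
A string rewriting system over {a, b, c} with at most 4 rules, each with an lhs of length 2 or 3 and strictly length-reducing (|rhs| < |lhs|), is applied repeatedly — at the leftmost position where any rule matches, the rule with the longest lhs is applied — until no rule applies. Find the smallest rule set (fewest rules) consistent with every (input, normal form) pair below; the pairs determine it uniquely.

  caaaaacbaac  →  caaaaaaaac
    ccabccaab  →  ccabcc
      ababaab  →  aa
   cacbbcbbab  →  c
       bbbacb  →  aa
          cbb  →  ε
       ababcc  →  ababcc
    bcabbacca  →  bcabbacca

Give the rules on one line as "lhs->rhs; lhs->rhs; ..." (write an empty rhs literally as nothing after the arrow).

aab->; baa->aa; cb->a; cbb->

  | caaaaacbaac => caaaaaaaac
  | ccabccaab => ccabcc
  | ababaab => abaaab => aaaab => aa
  | cacbbcbbab => cacbbab => caab => c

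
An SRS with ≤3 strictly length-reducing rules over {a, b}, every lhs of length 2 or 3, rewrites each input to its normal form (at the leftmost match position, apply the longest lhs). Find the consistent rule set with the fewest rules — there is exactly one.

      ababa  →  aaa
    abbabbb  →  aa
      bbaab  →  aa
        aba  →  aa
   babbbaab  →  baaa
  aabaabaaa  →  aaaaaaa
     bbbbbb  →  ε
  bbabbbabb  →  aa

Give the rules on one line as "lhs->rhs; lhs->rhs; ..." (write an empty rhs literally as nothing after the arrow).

ab->a; bb->

  | ababa => aaba => aaa
  | abbabbb => ababbb => aabbb => aabb => aab => aa
  | bbaab => aab => aa
  | aba => aa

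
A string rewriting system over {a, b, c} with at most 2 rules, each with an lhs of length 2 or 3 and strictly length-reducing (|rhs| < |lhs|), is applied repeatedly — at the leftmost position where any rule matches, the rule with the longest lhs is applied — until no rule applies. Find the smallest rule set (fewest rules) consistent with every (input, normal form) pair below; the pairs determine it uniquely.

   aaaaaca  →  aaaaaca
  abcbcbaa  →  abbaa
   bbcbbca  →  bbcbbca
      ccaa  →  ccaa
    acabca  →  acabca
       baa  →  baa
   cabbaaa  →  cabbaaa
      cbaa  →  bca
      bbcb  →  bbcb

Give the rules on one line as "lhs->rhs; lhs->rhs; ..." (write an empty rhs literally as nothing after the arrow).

cba->bc; cbc->

  | aaaaaca
  | abcbcbaa => abbaa
  | bbcbbca
  | ccaa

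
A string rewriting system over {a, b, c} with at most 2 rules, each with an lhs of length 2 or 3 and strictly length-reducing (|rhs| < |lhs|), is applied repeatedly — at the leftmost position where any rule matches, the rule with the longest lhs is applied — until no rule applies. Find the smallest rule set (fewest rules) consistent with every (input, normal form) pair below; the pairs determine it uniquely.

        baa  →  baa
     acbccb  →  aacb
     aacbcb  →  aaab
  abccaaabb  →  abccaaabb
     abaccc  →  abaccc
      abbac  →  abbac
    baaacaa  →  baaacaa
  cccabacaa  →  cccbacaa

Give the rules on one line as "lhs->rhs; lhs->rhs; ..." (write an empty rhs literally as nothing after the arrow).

  | baa
  | acbccb => aacb
  | aacbcb => aaab
  | abccaaabb

cab->cb; cbc->a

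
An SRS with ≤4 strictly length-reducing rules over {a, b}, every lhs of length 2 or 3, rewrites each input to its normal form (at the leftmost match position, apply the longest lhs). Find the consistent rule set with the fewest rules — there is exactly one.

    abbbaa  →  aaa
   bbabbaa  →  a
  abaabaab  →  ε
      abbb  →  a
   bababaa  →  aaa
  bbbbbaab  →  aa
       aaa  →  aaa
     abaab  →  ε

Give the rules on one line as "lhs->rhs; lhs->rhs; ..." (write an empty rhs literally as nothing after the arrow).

ab->; aba->; bb->a

  | abbbaa => bbaa => aaa
  | bbabbaa => aabbaa => abaa => a
  | abaabaab => abaab => ab => ε
  | abbb => bb => a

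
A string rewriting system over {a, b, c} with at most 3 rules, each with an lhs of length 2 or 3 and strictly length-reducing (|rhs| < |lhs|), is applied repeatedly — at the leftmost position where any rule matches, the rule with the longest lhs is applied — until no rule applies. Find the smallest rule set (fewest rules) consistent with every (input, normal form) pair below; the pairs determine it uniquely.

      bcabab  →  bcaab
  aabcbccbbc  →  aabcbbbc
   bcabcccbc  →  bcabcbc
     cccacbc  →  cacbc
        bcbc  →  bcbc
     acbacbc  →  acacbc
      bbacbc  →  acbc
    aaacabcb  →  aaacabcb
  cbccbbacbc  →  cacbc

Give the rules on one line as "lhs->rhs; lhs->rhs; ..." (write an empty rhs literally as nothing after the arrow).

  | bcabab => bcaab
  | aabcbccbbc => aabcbbbc
  | bcabcccbc => bcabcbc
  | cccacbc => cacbc

ba->a; cc->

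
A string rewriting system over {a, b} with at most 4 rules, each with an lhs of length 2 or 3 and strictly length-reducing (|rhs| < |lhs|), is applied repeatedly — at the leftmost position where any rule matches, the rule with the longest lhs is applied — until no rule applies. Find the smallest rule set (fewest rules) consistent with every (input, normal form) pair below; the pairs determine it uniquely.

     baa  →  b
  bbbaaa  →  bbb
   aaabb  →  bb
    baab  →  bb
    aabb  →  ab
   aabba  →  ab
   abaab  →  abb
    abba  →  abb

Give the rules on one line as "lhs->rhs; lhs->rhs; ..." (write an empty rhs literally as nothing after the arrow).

aaa->; aab->a; ba->b

  | baa => ba => b
  | bbbaaa => bbbaa => bbba => bbb
  | aaabb => bb
  | baab => bab => bb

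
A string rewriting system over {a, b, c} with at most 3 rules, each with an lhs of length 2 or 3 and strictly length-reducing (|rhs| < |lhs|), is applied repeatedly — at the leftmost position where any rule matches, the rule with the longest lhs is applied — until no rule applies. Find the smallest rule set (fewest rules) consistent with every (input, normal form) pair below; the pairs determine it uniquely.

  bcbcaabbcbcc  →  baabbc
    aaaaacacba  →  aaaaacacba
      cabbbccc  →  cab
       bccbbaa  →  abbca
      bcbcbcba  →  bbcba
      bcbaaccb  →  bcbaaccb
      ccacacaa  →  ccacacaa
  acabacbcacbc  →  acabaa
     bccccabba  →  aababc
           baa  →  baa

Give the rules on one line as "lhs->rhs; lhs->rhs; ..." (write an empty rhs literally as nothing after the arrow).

  | bcbcaabbcbcc => baabbcbcc => baabbc
  | aaaaacacba
  | cabbbccc => cabbabc => cabcbc => cab
  | bccbbaa => abbbaa => abbca

bba->bc; bcc->ab; cbc->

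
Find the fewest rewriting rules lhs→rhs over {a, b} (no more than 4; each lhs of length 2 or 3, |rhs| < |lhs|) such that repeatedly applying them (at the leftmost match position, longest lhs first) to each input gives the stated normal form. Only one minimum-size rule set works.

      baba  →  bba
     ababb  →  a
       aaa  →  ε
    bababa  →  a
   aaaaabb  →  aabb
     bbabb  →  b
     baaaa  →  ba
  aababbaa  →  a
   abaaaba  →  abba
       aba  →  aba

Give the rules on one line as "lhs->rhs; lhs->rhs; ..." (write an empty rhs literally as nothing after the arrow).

  | baba => bba
  | ababb => abbb => a
  | aaa => ε
  | bababa => bbaba => bbba => a

aaa->; bab->bb; bbb->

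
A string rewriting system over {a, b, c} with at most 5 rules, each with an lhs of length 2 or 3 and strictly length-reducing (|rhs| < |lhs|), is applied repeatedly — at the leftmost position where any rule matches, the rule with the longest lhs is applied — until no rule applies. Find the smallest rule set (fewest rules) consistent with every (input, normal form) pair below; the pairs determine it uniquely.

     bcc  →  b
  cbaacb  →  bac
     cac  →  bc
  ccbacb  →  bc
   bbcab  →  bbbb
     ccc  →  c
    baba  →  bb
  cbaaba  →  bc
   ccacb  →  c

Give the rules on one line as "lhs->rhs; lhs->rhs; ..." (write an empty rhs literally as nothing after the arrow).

  | bcc => b
  | cbaacb => baacb => baab => bac
  | cac => bc
  | ccbacb => bacb => bab => bc

ab->c; ca->b; cb->b; cc->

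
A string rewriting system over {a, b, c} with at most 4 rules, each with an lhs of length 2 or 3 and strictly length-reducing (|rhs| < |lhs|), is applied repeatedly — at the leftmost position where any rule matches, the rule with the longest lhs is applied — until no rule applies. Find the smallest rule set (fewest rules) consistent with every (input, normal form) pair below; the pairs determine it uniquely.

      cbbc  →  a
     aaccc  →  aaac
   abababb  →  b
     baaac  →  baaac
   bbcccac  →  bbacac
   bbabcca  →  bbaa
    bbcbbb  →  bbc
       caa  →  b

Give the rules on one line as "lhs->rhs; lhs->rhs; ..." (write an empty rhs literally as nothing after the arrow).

ab->; caa->b; cb->c; cc->a

  | cbbc => cbc => cc => a
  | aaccc => aaac
  | abababb => ababb => abb => b
  | baaac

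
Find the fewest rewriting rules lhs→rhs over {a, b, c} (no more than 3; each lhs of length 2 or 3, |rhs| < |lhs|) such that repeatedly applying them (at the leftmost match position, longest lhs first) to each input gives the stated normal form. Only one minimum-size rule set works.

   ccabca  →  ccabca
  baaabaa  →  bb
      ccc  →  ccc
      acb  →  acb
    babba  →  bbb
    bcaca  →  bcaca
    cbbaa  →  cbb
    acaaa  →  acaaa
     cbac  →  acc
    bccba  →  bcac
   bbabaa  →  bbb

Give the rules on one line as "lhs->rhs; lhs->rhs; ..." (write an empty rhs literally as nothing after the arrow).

  | ccabca
  | baaabaa => baabaa => babaa => bbaa => bba => bb
  | ccc
  | acb

ba->b; cba->ac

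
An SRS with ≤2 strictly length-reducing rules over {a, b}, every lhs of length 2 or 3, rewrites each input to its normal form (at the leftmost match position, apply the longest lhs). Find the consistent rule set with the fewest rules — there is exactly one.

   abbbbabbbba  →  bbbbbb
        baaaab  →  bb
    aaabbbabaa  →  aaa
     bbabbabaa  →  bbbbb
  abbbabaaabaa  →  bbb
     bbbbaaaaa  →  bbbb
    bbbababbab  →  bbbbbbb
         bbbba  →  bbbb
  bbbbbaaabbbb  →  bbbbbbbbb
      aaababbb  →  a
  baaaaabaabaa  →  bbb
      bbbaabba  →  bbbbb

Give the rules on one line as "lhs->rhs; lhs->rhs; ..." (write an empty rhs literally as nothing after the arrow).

abb->; ba->b

  | abbbbabbbba => bbabbbba => bbbbbba => bbbbbb
  | baaaab => baaab => baab => bab => bb
  | aaabbbabaa => aababaa => aabbaa => aaa
  | bbabbabaa => bbbbabaa => bbbbbaa => bbbbba => bbbbb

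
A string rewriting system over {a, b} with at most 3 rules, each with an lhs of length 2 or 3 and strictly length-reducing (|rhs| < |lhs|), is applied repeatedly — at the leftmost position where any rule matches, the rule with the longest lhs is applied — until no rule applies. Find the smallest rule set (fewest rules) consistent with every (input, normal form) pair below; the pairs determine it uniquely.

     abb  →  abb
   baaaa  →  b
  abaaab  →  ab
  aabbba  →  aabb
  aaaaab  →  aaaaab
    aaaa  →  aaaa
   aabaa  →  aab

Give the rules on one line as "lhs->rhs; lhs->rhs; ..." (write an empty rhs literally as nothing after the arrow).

  | abb
  | baaaa => baa => b
  | abaaab => abab => ab
  | aabbba => aabb

ba->; baa->b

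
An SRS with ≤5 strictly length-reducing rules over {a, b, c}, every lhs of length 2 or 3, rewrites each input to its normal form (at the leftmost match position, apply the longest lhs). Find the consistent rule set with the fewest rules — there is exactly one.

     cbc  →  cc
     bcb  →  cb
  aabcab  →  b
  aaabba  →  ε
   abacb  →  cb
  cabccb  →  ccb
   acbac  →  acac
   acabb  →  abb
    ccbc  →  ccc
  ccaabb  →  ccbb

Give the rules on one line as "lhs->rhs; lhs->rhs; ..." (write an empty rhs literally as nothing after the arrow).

aa->; ba->a; bc->c; cab->b

  | cbc => cc
  | bcb => cb
  | aabcab => bcab => cab => b
  | aaabba => abba => aba => aa => ε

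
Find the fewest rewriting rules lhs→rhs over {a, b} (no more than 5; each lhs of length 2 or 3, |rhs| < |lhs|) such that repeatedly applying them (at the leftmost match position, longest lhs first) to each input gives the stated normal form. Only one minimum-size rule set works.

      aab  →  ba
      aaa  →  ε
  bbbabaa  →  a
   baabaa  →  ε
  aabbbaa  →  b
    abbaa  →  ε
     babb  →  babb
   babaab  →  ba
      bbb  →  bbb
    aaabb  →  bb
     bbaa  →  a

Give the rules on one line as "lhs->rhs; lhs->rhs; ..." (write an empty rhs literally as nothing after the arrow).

aa->; aaa->; aab->ba; bba->

  | aab => ba
  | aaa => ε
  | bbbabaa => bbaa => a
  | baabaa => bbaaa => aa => ε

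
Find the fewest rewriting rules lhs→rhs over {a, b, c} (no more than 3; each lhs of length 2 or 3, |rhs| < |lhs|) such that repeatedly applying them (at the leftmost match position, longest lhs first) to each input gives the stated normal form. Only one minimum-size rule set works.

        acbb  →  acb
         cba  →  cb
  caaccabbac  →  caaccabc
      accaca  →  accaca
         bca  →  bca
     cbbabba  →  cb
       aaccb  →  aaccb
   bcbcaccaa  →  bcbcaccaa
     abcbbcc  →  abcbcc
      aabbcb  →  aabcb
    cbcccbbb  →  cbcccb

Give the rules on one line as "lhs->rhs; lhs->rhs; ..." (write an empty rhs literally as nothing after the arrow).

  | acbb => acb
  | cba => cb
  | caaccabbac => caaccabac => caaccabc
  | accaca

ba->b; bb->b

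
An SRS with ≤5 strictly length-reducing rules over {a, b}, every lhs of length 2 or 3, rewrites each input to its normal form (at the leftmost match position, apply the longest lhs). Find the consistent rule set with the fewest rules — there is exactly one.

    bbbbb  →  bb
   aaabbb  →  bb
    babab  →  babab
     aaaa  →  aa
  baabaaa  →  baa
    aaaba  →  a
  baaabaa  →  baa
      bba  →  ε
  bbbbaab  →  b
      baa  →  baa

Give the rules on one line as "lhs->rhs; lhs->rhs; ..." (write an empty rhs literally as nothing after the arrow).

  | bbbbb => bb
  | aaabbb => aabbb => bb
  | babab
  | aaaa => aaa => aa

aaa->aa; aab->; bba->; bbb->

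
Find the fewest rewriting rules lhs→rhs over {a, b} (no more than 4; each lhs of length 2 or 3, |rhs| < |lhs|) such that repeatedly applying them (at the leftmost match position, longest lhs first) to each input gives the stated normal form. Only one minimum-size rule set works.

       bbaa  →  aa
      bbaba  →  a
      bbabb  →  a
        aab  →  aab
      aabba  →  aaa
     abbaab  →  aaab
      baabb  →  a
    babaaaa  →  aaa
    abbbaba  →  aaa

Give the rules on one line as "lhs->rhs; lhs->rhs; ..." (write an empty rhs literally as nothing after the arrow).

  | bbaa => aa
  | bbaba => aba => a
  | bbabb => abb => a
  | aab

ba->; bb->; bbb->a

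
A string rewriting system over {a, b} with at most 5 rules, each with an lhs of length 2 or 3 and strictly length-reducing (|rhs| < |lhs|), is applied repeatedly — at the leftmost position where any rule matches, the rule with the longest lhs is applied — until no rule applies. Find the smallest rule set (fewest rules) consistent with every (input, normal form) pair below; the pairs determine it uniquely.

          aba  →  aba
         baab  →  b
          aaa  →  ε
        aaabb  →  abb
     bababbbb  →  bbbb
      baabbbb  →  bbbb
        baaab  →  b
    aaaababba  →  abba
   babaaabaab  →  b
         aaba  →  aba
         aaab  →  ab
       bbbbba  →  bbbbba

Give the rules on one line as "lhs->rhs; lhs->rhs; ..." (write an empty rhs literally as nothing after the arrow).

aa->; aaa->aa; aab->ab; bab->b

  | aba
  | baab => bab => b
  | aaa => aa => ε
  | aaabb => aabb => abb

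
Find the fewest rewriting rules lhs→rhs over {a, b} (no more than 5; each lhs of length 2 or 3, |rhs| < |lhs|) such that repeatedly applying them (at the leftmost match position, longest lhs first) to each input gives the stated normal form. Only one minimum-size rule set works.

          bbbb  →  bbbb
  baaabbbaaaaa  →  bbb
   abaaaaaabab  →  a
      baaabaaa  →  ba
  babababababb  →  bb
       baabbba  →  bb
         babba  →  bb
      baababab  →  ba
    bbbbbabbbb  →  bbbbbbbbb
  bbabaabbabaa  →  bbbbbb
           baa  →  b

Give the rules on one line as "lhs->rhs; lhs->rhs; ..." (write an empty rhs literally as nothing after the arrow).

  | bbbb
  | baaabbbaaaaa => babbbaaaaa => bbbaaaaa => bbbaaaa => bbbaaa => bbbaa => bbba => bbb
  | abaaaaaabab => aaaaaabab => aaaabab => aabab => aab => a
  | baaabaaa => babaaa => baaa => ba

aa->; aab->a; ab->; bba->bb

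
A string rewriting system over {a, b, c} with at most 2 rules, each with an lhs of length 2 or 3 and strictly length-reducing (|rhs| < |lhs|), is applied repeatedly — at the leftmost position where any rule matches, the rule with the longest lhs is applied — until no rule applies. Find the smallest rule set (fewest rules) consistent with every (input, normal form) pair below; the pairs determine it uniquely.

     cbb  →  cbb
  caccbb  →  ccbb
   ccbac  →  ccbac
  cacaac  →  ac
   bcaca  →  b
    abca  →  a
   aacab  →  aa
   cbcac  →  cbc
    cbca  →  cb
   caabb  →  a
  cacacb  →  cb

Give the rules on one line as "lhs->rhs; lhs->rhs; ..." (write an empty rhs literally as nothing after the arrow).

  | cbb
  | caccbb => ccbb
  | ccbac
  | cacaac => caac => ac

ab->a; ca->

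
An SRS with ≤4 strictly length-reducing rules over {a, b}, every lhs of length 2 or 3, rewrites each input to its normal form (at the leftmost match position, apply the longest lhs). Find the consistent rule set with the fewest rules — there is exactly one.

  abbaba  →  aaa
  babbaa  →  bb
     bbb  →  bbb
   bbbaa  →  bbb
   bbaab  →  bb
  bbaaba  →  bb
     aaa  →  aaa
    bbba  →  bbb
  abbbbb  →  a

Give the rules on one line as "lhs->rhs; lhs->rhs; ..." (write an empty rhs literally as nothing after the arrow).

  | abbaba => ababa => aaba => aaa
  | babbaa => bbaa => bba => bb
  | bbb
  | bbbaa => bbba => bbb

ab->a; ba->b; bab->b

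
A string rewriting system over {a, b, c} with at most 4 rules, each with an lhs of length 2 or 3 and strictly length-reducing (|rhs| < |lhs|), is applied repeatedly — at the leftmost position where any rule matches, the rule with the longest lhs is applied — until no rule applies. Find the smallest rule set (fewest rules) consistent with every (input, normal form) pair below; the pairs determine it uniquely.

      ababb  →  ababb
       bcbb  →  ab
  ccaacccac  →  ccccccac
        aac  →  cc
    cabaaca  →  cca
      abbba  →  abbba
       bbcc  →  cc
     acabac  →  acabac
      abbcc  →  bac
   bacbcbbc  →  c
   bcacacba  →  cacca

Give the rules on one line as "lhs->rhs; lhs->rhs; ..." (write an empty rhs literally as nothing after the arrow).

  | ababb
  | bcbb => cbb => ab
  | ccaacccac => ccccccac
  | aac => cc

aa->c; abc->ba; bc->c; cb->a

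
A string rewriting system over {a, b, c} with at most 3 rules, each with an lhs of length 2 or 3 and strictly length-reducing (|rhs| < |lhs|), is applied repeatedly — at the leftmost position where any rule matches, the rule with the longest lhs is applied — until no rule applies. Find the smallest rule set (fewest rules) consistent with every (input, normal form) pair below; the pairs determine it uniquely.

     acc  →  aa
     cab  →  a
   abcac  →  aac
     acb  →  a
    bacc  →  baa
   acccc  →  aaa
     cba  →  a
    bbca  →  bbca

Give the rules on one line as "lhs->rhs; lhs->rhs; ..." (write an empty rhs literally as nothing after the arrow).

  | acc => aa
  | cab => cc => a
  | abcac => ccac => aac
  | acb => a

ab->c; cb->; cc->a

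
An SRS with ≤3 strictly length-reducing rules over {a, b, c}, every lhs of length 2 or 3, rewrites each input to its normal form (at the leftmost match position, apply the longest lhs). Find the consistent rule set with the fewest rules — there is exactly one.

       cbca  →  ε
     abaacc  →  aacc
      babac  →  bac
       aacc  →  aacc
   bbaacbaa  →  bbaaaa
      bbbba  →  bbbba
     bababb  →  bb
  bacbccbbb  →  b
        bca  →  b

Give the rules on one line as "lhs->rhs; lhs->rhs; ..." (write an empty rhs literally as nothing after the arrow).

  | cbca => ca => ε
  | abaacc => aacc
  | babac => bac
  | aacc

ab->; ca->; cb->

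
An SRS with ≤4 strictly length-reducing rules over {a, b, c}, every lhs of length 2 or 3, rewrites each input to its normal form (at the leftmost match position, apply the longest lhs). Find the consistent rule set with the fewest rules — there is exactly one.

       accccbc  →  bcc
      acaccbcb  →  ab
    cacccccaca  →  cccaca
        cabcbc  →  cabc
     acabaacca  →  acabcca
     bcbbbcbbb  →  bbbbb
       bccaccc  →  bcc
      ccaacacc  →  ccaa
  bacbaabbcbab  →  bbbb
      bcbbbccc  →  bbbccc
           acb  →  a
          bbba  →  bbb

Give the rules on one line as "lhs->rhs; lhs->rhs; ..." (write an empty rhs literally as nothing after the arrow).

  | accccbc => bccbc => bcc
  | acaccbcb => acbbcb => abcb => ab
  | cacccccaca => cbcccaca => cccaca
  | cabcbc => cabc

acc->b; ba->b; cb->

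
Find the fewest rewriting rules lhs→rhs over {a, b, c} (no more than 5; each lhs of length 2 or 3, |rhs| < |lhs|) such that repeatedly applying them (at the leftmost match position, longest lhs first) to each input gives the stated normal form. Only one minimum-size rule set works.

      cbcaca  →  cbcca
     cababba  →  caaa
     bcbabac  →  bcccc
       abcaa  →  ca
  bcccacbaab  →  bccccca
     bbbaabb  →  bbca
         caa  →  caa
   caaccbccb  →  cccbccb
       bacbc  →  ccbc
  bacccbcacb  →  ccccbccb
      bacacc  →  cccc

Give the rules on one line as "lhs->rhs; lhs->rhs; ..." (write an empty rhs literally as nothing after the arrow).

  | cbcaca => cbcca
  | cababba => caabba => caaba => caaa
  | bcbabac => bccbac => bcccc
  | abcaa => baa => ca

ab->a; abc->b; ac->c; ba->c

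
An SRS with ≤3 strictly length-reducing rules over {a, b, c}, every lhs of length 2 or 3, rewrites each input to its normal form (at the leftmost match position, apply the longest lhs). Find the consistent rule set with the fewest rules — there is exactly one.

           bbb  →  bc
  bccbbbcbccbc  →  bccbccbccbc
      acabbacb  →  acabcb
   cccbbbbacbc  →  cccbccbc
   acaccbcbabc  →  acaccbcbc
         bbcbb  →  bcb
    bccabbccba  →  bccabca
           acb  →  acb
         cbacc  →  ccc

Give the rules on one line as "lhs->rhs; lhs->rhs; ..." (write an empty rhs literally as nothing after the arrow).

ba->; bbb->bc; bbc->bb

  | bbb => bc
  | bccbbbcbccbc => bccbccbccbc
  | acabbacb => acabcb
  | cccbbbbacbc => cccbcbacbc => cccbccbc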